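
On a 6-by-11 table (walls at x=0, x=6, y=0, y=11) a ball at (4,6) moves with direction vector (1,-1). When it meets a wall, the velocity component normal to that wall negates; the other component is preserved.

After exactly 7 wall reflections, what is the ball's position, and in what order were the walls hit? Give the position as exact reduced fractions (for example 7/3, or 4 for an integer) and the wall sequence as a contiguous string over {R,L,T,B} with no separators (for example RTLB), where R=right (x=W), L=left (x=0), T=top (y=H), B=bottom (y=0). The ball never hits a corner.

Final position: (6,2)
Wall sequence: RBLRTLR

1. t=2 → R at (6,4); v=(-1,-1)
2. t=4 → B at (2,0); v=(-1,1)
3. t=2 → L at (0,2); v=(1,1)
4. t=6 → R at (6,8); v=(-1,1)
5. t=3 → T at (3,11); v=(-1,-1)
6. t=3 → L at (0,8); v=(1,-1)
7. t=6 → R at (6,2); v=(-1,-1)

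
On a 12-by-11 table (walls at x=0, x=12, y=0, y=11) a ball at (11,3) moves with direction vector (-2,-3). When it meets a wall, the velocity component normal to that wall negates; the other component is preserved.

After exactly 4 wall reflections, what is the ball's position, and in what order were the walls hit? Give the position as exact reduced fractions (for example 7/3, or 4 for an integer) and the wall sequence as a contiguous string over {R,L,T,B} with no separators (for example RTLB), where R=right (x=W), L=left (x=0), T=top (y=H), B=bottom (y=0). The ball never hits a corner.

Final position: (17/3,0)
Wall sequence: BTLB

1. t=1 → B at (9,0); v=(-2,3)
2. t=11/3 → T at (5/3,11); v=(-2,-3)
3. t=5/6 → L at (0,17/2); v=(2,-3)
4. t=17/6 → B at (17/3,0); v=(2,3)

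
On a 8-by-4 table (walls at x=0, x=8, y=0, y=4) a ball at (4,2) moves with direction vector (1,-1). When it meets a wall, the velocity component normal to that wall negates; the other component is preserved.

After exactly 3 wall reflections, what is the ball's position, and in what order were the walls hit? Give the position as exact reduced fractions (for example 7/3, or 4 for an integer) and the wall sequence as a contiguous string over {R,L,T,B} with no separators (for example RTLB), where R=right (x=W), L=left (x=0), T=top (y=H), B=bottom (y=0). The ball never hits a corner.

Final position: (6,4)
Wall sequence: BRT

1. t=2 → B at (6,0); v=(1,1)
2. t=2 → R at (8,2); v=(-1,1)
3. t=2 → T at (6,4); v=(-1,-1)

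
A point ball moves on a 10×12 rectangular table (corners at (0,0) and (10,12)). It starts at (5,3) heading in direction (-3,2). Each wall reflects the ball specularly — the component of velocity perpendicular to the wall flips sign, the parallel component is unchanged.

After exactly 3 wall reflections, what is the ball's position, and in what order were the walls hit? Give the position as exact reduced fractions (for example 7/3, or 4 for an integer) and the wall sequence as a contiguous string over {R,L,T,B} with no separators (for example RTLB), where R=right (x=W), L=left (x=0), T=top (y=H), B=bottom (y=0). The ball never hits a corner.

Final position: (10,11)
Wall sequence: LTR

1. t=5/3 → L at (0,19/3); v=(3,2)
2. t=17/6 → T at (17/2,12); v=(3,-2)
3. t=1/2 → R at (10,11); v=(-3,-2)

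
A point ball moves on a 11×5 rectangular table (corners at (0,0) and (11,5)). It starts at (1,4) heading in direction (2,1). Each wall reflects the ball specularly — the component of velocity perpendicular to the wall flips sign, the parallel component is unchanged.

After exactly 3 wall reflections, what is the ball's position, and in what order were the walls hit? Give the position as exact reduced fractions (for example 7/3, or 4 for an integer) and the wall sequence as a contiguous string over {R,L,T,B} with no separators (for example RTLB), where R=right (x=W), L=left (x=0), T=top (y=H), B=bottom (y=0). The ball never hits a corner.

1. t=1 → T at (3,5); v=(2,-1)
2. t=4 → R at (11,1); v=(-2,-1)
3. t=1 → B at (9,0); v=(-2,1)

Final position: (9,0)
Wall sequence: TRB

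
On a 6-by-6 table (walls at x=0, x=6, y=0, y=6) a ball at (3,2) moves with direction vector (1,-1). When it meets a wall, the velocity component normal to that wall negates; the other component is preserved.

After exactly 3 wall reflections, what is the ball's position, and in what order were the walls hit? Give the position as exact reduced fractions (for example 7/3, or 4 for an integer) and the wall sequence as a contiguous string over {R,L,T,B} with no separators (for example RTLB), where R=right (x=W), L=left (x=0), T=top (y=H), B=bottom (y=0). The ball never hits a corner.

1. t=2 → B at (5,0); v=(1,1)
2. t=1 → R at (6,1); v=(-1,1)
3. t=5 → T at (1,6); v=(-1,-1)

Final position: (1,6)
Wall sequence: BRT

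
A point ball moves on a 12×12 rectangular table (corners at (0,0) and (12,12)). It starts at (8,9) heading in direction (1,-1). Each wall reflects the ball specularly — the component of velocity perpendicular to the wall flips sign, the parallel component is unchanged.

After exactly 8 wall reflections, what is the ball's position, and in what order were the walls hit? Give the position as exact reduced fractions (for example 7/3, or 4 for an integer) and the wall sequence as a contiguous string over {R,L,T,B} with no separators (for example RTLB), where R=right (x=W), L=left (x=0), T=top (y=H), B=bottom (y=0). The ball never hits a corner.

Final position: (5,12)
Wall sequence: RBLTRBLT

1. t=4 → R at (12,5); v=(-1,-1)
2. t=5 → B at (7,0); v=(-1,1)
3. t=7 → L at (0,7); v=(1,1)
4. t=5 → T at (5,12); v=(1,-1)
5. t=7 → R at (12,5); v=(-1,-1)
6. t=5 → B at (7,0); v=(-1,1)
7. t=7 → L at (0,7); v=(1,1)
8. t=5 → T at (5,12); v=(1,-1)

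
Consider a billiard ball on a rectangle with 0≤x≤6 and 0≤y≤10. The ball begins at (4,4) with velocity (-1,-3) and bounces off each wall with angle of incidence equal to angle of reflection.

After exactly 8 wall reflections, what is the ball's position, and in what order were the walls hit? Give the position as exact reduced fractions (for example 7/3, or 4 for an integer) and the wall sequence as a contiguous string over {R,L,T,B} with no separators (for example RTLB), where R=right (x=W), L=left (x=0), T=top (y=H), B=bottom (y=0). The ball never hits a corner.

Final position: (0,4)
Wall sequence: BLTBRTBL

1. t=4/3 → B at (8/3,0); v=(-1,3)
2. t=8/3 → L at (0,8); v=(1,3)
3. t=2/3 → T at (2/3,10); v=(1,-3)
4. t=10/3 → B at (4,0); v=(1,3)
5. t=2 → R at (6,6); v=(-1,3)
6. t=4/3 → T at (14/3,10); v=(-1,-3)
7. t=10/3 → B at (4/3,0); v=(-1,3)
8. t=4/3 → L at (0,4); v=(1,3)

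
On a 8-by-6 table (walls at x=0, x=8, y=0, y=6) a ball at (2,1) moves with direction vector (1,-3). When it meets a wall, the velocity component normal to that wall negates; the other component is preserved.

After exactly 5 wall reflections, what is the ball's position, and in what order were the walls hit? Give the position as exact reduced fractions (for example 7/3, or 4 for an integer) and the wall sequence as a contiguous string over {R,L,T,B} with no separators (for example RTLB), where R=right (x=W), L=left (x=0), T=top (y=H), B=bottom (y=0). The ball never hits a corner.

1. t=1/3 → B at (7/3,0); v=(1,3)
2. t=2 → T at (13/3,6); v=(1,-3)
3. t=2 → B at (19/3,0); v=(1,3)
4. t=5/3 → R at (8,5); v=(-1,3)
5. t=1/3 → T at (23/3,6); v=(-1,-3)

Final position: (23/3,6)
Wall sequence: BTBRT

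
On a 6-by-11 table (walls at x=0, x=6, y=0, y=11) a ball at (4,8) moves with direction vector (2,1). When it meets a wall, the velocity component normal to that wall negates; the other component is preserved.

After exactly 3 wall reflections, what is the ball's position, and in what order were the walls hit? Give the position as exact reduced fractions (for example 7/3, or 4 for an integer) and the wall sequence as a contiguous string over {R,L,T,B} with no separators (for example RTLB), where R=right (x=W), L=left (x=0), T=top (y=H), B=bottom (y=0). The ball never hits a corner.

Final position: (0,10)
Wall sequence: RTL

1. t=1 → R at (6,9); v=(-2,1)
2. t=2 → T at (2,11); v=(-2,-1)
3. t=1 → L at (0,10); v=(2,-1)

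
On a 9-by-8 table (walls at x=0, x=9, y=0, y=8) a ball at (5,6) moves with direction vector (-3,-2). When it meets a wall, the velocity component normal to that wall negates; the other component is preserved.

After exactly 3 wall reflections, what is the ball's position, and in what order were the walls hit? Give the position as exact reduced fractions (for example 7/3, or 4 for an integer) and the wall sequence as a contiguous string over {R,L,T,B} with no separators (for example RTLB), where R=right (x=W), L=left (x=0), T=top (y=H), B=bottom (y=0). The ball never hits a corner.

1. t=5/3 → L at (0,8/3); v=(3,-2)
2. t=4/3 → B at (4,0); v=(3,2)
3. t=5/3 → R at (9,10/3); v=(-3,2)

Final position: (9,10/3)
Wall sequence: LBR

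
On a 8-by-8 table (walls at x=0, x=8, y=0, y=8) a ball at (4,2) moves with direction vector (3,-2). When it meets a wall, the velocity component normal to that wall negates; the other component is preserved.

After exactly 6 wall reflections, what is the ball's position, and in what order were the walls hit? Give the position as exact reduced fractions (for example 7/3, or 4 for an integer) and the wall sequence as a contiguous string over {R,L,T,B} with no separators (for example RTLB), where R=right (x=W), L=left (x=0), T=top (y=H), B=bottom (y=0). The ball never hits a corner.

Final position: (1,0)
Wall sequence: BRLTRB

1. t=1 → B at (7,0); v=(3,2)
2. t=1/3 → R at (8,2/3); v=(-3,2)
3. t=8/3 → L at (0,6); v=(3,2)
4. t=1 → T at (3,8); v=(3,-2)
5. t=5/3 → R at (8,14/3); v=(-3,-2)
6. t=7/3 → B at (1,0); v=(-3,2)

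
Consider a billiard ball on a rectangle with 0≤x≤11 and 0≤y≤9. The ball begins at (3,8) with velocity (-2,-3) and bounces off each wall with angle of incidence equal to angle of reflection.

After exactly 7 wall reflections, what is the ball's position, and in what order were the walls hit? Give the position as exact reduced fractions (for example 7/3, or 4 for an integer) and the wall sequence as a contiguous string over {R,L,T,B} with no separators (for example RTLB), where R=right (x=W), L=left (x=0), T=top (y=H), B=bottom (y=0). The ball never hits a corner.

1. t=3/2 → L at (0,7/2); v=(2,-3)
2. t=7/6 → B at (7/3,0); v=(2,3)
3. t=3 → T at (25/3,9); v=(2,-3)
4. t=4/3 → R at (11,5); v=(-2,-3)
5. t=5/3 → B at (23/3,0); v=(-2,3)
6. t=3 → T at (5/3,9); v=(-2,-3)
7. t=5/6 → L at (0,13/2); v=(2,-3)

Final position: (0,13/2)
Wall sequence: LBTRBTL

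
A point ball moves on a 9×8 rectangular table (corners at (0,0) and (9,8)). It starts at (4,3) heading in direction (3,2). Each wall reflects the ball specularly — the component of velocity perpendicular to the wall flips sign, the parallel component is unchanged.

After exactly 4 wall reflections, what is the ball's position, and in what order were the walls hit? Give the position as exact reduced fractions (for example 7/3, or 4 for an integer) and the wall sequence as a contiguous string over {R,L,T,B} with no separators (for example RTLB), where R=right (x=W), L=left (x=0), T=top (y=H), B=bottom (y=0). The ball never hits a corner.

Final position: (11/2,0)
Wall sequence: RTLB

1. t=5/3 → R at (9,19/3); v=(-3,2)
2. t=5/6 → T at (13/2,8); v=(-3,-2)
3. t=13/6 → L at (0,11/3); v=(3,-2)
4. t=11/6 → B at (11/2,0); v=(3,2)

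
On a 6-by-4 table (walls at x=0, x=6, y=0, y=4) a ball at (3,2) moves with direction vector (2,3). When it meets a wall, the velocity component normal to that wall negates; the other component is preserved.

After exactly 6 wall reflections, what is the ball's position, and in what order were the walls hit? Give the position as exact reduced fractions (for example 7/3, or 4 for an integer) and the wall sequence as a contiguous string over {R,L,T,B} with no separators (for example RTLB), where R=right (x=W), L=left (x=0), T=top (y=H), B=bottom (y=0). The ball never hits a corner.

Final position: (1/3,0)
Wall sequence: TRBTLB

1. t=2/3 → T at (13/3,4); v=(2,-3)
2. t=5/6 → R at (6,3/2); v=(-2,-3)
3. t=1/2 → B at (5,0); v=(-2,3)
4. t=4/3 → T at (7/3,4); v=(-2,-3)
5. t=7/6 → L at (0,1/2); v=(2,-3)
6. t=1/6 → B at (1/3,0); v=(2,3)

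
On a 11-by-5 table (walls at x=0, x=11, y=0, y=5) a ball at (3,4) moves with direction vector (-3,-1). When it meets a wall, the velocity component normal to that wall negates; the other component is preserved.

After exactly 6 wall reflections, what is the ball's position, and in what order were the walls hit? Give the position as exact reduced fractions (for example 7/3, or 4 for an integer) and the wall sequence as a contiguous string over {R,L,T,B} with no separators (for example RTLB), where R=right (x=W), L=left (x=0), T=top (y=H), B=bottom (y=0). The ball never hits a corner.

Final position: (11,2)
Wall sequence: LBRLTR

1. t=1 → L at (0,3); v=(3,-1)
2. t=3 → B at (9,0); v=(3,1)
3. t=2/3 → R at (11,2/3); v=(-3,1)
4. t=11/3 → L at (0,13/3); v=(3,1)
5. t=2/3 → T at (2,5); v=(3,-1)
6. t=3 → R at (11,2); v=(-3,-1)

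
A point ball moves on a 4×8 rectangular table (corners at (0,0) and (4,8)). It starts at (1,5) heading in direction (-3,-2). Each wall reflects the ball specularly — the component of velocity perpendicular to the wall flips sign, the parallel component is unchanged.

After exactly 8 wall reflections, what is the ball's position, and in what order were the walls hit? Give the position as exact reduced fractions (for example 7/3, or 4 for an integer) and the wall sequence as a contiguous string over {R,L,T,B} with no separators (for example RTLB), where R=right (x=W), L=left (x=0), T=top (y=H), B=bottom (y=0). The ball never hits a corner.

1. t=1/3 → L at (0,13/3); v=(3,-2)
2. t=4/3 → R at (4,5/3); v=(-3,-2)
3. t=5/6 → B at (3/2,0); v=(-3,2)
4. t=1/2 → L at (0,1); v=(3,2)
5. t=4/3 → R at (4,11/3); v=(-3,2)
6. t=4/3 → L at (0,19/3); v=(3,2)
7. t=5/6 → T at (5/2,8); v=(3,-2)
8. t=1/2 → R at (4,7); v=(-3,-2)

Final position: (4,7)
Wall sequence: LRBLRLTR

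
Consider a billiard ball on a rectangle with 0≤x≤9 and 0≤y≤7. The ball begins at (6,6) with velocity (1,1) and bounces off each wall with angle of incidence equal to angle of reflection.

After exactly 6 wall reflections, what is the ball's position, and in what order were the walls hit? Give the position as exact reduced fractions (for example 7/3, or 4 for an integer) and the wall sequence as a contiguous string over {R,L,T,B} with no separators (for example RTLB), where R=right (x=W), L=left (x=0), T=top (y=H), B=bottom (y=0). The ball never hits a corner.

1. t=1 → T at (7,7); v=(1,-1)
2. t=2 → R at (9,5); v=(-1,-1)
3. t=5 → B at (4,0); v=(-1,1)
4. t=4 → L at (0,4); v=(1,1)
5. t=3 → T at (3,7); v=(1,-1)
6. t=6 → R at (9,1); v=(-1,-1)

Final position: (9,1)
Wall sequence: TRBLTR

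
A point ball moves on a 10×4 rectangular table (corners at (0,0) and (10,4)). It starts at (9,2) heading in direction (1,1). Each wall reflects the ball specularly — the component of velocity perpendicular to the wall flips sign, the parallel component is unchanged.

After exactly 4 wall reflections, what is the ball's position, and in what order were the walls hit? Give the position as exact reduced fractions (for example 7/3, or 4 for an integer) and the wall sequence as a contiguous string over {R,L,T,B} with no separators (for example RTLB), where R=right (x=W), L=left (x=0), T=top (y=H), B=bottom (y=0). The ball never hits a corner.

1. t=1 → R at (10,3); v=(-1,1)
2. t=1 → T at (9,4); v=(-1,-1)
3. t=4 → B at (5,0); v=(-1,1)
4. t=4 → T at (1,4); v=(-1,-1)

Final position: (1,4)
Wall sequence: RTBT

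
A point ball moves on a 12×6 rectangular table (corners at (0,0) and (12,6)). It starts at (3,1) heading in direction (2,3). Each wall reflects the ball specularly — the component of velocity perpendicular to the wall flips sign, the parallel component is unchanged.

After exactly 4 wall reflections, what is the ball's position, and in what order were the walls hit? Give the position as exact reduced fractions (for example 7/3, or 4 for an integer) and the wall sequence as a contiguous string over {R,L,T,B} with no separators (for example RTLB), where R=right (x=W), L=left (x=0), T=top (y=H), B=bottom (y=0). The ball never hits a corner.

Final position: (29/3,6)
Wall sequence: TBRT

1. t=5/3 → T at (19/3,6); v=(2,-3)
2. t=2 → B at (31/3,0); v=(2,3)
3. t=5/6 → R at (12,5/2); v=(-2,3)
4. t=7/6 → T at (29/3,6); v=(-2,-3)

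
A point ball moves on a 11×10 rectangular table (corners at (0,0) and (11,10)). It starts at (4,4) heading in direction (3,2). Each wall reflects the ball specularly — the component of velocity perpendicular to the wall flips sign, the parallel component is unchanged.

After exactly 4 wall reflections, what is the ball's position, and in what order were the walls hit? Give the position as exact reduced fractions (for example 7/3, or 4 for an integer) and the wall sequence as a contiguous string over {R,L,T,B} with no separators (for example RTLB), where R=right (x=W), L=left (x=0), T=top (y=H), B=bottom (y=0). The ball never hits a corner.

Final position: (6,0)
Wall sequence: RTLB

1. t=7/3 → R at (11,26/3); v=(-3,2)
2. t=2/3 → T at (9,10); v=(-3,-2)
3. t=3 → L at (0,4); v=(3,-2)
4. t=2 → B at (6,0); v=(3,2)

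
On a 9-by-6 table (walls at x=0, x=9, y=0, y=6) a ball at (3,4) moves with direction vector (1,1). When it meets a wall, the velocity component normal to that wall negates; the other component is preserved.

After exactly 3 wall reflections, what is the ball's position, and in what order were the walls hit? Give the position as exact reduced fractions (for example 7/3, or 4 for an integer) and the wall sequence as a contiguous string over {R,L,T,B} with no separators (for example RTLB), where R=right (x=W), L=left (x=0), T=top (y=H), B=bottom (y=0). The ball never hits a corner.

Final position: (7,0)
Wall sequence: TRB

1. t=2 → T at (5,6); v=(1,-1)
2. t=4 → R at (9,2); v=(-1,-1)
3. t=2 → B at (7,0); v=(-1,1)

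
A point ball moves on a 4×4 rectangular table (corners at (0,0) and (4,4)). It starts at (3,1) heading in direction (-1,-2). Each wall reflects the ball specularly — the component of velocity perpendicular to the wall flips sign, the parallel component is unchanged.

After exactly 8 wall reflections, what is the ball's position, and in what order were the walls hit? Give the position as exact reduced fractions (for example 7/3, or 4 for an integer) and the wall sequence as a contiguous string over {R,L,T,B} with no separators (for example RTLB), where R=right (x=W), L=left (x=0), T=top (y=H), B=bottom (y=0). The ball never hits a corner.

1. t=1/2 → B at (5/2,0); v=(-1,2)
2. t=2 → T at (1/2,4); v=(-1,-2)
3. t=1/2 → L at (0,3); v=(1,-2)
4. t=3/2 → B at (3/2,0); v=(1,2)
5. t=2 → T at (7/2,4); v=(1,-2)
6. t=1/2 → R at (4,3); v=(-1,-2)
7. t=3/2 → B at (5/2,0); v=(-1,2)
8. t=2 → T at (1/2,4); v=(-1,-2)

Final position: (1/2,4)
Wall sequence: BTLBTRBT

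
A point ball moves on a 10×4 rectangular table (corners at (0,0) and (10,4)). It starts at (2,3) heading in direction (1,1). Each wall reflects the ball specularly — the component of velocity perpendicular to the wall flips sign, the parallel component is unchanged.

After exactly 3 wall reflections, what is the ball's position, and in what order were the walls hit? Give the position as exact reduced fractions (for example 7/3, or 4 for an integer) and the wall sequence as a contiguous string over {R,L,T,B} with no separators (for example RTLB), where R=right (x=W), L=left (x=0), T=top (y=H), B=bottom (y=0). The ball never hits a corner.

Final position: (10,3)
Wall sequence: TBR

1. t=1 → T at (3,4); v=(1,-1)
2. t=4 → B at (7,0); v=(1,1)
3. t=3 → R at (10,3); v=(-1,1)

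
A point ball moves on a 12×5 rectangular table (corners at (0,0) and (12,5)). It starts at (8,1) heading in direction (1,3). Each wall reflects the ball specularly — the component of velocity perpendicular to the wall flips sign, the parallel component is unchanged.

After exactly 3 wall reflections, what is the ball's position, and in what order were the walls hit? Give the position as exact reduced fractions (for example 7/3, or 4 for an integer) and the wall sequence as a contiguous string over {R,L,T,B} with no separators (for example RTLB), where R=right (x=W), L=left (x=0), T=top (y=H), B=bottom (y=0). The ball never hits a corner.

1. t=4/3 → T at (28/3,5); v=(1,-3)
2. t=5/3 → B at (11,0); v=(1,3)
3. t=1 → R at (12,3); v=(-1,3)

Final position: (12,3)
Wall sequence: TBR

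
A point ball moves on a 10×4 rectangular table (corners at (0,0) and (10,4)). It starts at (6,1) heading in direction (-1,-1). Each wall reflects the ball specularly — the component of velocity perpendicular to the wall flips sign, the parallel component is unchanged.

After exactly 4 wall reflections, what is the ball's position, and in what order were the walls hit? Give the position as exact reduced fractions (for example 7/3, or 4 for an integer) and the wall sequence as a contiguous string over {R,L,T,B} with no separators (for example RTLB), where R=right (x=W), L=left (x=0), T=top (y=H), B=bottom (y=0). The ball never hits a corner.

Final position: (3,0)
Wall sequence: BTLB

1. t=1 → B at (5,0); v=(-1,1)
2. t=4 → T at (1,4); v=(-1,-1)
3. t=1 → L at (0,3); v=(1,-1)
4. t=3 → B at (3,0); v=(1,1)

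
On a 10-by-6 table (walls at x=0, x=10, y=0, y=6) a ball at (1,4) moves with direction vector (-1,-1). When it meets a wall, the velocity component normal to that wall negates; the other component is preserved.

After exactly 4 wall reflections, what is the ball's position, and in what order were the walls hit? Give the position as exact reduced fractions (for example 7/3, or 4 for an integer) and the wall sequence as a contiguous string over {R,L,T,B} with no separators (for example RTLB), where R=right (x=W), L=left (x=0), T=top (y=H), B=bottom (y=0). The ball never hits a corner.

1. t=1 → L at (0,3); v=(1,-1)
2. t=3 → B at (3,0); v=(1,1)
3. t=6 → T at (9,6); v=(1,-1)
4. t=1 → R at (10,5); v=(-1,-1)

Final position: (10,5)
Wall sequence: LBTR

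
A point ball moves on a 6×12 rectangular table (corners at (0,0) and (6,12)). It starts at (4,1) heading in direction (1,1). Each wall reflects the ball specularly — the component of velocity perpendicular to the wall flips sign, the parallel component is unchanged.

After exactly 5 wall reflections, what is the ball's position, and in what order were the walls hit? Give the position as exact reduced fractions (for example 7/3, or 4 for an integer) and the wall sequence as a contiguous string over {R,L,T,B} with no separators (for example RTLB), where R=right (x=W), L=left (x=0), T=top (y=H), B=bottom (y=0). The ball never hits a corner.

Final position: (0,3)
Wall sequence: RLTRL

1. t=2 → R at (6,3); v=(-1,1)
2. t=6 → L at (0,9); v=(1,1)
3. t=3 → T at (3,12); v=(1,-1)
4. t=3 → R at (6,9); v=(-1,-1)
5. t=6 → L at (0,3); v=(1,-1)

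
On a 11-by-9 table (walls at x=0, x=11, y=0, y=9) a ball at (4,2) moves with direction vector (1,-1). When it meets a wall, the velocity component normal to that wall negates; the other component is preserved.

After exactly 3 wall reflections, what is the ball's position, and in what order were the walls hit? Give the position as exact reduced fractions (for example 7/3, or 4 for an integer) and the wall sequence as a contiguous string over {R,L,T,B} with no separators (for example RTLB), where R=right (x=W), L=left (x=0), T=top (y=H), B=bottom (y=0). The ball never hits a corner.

Final position: (7,9)
Wall sequence: BRT

1. t=2 → B at (6,0); v=(1,1)
2. t=5 → R at (11,5); v=(-1,1)
3. t=4 → T at (7,9); v=(-1,-1)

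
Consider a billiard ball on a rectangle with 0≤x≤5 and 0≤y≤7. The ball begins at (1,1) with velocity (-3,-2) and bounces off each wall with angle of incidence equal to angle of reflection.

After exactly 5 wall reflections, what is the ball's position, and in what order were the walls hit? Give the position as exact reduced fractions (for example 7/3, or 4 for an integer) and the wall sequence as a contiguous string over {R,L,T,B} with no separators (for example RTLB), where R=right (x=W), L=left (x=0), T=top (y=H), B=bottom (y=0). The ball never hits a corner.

1. t=1/3 → L at (0,1/3); v=(3,-2)
2. t=1/6 → B at (1/2,0); v=(3,2)
3. t=3/2 → R at (5,3); v=(-3,2)
4. t=5/3 → L at (0,19/3); v=(3,2)
5. t=1/3 → T at (1,7); v=(3,-2)

Final position: (1,7)
Wall sequence: LBRLT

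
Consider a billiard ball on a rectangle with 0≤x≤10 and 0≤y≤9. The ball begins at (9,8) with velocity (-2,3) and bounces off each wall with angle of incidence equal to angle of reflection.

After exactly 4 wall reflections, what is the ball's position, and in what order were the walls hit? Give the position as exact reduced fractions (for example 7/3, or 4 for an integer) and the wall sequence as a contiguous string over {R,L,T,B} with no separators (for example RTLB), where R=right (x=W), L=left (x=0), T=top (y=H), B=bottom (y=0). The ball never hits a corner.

1. t=1/3 → T at (25/3,9); v=(-2,-3)
2. t=3 → B at (7/3,0); v=(-2,3)
3. t=7/6 → L at (0,7/2); v=(2,3)
4. t=11/6 → T at (11/3,9); v=(2,-3)

Final position: (11/3,9)
Wall sequence: TBLT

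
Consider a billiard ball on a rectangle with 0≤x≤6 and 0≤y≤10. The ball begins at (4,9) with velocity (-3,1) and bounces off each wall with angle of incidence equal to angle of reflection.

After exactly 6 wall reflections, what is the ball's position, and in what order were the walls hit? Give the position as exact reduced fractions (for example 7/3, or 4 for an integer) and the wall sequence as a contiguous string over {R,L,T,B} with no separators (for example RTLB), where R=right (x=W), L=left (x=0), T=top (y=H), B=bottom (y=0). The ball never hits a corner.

1. t=1 → T at (1,10); v=(-3,-1)
2. t=1/3 → L at (0,29/3); v=(3,-1)
3. t=2 → R at (6,23/3); v=(-3,-1)
4. t=2 → L at (0,17/3); v=(3,-1)
5. t=2 → R at (6,11/3); v=(-3,-1)
6. t=2 → L at (0,5/3); v=(3,-1)

Final position: (0,5/3)
Wall sequence: TLRLRL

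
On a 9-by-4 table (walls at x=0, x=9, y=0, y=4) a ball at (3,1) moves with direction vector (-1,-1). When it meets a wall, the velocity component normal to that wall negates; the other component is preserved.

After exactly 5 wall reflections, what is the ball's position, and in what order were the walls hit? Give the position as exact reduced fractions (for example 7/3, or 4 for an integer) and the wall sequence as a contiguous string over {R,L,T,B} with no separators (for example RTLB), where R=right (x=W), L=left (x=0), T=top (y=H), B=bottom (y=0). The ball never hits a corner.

Final position: (9,3)
Wall sequence: BLTBR

1. t=1 → B at (2,0); v=(-1,1)
2. t=2 → L at (0,2); v=(1,1)
3. t=2 → T at (2,4); v=(1,-1)
4. t=4 → B at (6,0); v=(1,1)
5. t=3 → R at (9,3); v=(-1,1)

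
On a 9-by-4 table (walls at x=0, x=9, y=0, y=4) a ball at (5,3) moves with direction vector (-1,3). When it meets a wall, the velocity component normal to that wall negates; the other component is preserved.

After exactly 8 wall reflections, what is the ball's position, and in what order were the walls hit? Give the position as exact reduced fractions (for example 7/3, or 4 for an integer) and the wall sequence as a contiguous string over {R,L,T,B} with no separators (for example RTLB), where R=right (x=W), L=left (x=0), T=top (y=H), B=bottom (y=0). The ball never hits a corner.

1. t=1/3 → T at (14/3,4); v=(-1,-3)
2. t=4/3 → B at (10/3,0); v=(-1,3)
3. t=4/3 → T at (2,4); v=(-1,-3)
4. t=4/3 → B at (2/3,0); v=(-1,3)
5. t=2/3 → L at (0,2); v=(1,3)
6. t=2/3 → T at (2/3,4); v=(1,-3)
7. t=4/3 → B at (2,0); v=(1,3)
8. t=4/3 → T at (10/3,4); v=(1,-3)

Final position: (10/3,4)
Wall sequence: TBTBLTBT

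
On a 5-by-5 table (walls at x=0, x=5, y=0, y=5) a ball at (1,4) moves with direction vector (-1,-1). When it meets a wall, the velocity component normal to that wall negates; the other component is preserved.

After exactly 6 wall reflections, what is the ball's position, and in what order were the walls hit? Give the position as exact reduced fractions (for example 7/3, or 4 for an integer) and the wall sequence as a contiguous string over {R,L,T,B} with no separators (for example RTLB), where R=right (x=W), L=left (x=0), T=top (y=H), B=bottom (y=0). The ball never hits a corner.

Final position: (3,0)
Wall sequence: LBRTLB

1. t=1 → L at (0,3); v=(1,-1)
2. t=3 → B at (3,0); v=(1,1)
3. t=2 → R at (5,2); v=(-1,1)
4. t=3 → T at (2,5); v=(-1,-1)
5. t=2 → L at (0,3); v=(1,-1)
6. t=3 → B at (3,0); v=(1,1)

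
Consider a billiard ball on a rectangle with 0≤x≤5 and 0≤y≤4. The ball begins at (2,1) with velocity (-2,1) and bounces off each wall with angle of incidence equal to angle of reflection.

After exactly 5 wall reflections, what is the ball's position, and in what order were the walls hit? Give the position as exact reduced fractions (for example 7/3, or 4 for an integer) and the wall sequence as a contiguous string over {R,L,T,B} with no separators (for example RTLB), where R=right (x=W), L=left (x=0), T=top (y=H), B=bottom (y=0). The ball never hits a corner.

1. t=1 → L at (0,2); v=(2,1)
2. t=2 → T at (4,4); v=(2,-1)
3. t=1/2 → R at (5,7/2); v=(-2,-1)
4. t=5/2 → L at (0,1); v=(2,-1)
5. t=1 → B at (2,0); v=(2,1)

Final position: (2,0)
Wall sequence: LTRLB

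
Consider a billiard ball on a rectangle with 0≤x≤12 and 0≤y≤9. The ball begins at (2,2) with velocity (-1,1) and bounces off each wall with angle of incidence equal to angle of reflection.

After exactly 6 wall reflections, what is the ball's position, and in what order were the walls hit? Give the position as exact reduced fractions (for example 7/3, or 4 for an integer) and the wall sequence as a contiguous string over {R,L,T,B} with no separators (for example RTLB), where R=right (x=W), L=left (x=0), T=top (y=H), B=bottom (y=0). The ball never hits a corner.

1. t=2 → L at (0,4); v=(1,1)
2. t=5 → T at (5,9); v=(1,-1)
3. t=7 → R at (12,2); v=(-1,-1)
4. t=2 → B at (10,0); v=(-1,1)
5. t=9 → T at (1,9); v=(-1,-1)
6. t=1 → L at (0,8); v=(1,-1)

Final position: (0,8)
Wall sequence: LTRBTL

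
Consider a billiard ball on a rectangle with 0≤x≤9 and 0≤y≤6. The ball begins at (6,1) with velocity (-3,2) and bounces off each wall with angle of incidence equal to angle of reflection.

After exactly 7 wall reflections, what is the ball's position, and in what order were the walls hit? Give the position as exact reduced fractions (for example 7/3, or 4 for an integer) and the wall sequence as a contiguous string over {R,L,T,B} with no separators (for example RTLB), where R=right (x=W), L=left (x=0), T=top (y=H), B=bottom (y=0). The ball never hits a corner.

1. t=2 → L at (0,5); v=(3,2)
2. t=1/2 → T at (3/2,6); v=(3,-2)
3. t=5/2 → R at (9,1); v=(-3,-2)
4. t=1/2 → B at (15/2,0); v=(-3,2)
5. t=5/2 → L at (0,5); v=(3,2)
6. t=1/2 → T at (3/2,6); v=(3,-2)
7. t=5/2 → R at (9,1); v=(-3,-2)

Final position: (9,1)
Wall sequence: LTRBLTR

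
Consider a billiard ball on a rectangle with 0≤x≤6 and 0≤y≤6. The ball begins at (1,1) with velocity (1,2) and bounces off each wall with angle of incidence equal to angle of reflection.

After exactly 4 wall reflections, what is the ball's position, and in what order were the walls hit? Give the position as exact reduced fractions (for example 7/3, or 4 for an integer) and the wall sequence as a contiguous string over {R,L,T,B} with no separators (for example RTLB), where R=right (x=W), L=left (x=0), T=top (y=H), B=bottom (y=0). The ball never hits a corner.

Final position: (5/2,6)
Wall sequence: TRBT

1. t=5/2 → T at (7/2,6); v=(1,-2)
2. t=5/2 → R at (6,1); v=(-1,-2)
3. t=1/2 → B at (11/2,0); v=(-1,2)
4. t=3 → T at (5/2,6); v=(-1,-2)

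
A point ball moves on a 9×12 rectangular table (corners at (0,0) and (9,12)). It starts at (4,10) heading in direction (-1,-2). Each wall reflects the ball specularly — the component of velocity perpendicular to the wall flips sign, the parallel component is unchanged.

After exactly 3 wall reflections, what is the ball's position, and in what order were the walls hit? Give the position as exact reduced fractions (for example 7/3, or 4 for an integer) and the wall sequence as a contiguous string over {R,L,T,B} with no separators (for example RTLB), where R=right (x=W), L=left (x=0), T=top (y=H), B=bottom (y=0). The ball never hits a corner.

1. t=4 → L at (0,2); v=(1,-2)
2. t=1 → B at (1,0); v=(1,2)
3. t=6 → T at (7,12); v=(1,-2)

Final position: (7,12)
Wall sequence: LBT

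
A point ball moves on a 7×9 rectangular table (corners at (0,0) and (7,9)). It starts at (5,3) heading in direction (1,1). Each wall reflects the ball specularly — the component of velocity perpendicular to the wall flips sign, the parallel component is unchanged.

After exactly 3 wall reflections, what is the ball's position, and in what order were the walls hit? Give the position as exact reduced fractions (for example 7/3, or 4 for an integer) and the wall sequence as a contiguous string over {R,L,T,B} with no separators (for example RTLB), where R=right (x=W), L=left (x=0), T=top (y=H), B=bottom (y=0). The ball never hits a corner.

1. t=2 → R at (7,5); v=(-1,1)
2. t=4 → T at (3,9); v=(-1,-1)
3. t=3 → L at (0,6); v=(1,-1)

Final position: (0,6)
Wall sequence: RTL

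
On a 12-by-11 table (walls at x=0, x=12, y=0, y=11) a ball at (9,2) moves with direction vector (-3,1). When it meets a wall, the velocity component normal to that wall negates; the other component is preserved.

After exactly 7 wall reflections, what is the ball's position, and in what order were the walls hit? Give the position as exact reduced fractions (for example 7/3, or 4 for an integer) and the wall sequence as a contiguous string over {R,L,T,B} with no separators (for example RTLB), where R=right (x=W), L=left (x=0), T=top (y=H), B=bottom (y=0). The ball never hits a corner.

1. t=3 → L at (0,5); v=(3,1)
2. t=4 → R at (12,9); v=(-3,1)
3. t=2 → T at (6,11); v=(-3,-1)
4. t=2 → L at (0,9); v=(3,-1)
5. t=4 → R at (12,5); v=(-3,-1)
6. t=4 → L at (0,1); v=(3,-1)
7. t=1 → B at (3,0); v=(3,1)

Final position: (3,0)
Wall sequence: LRTLRLB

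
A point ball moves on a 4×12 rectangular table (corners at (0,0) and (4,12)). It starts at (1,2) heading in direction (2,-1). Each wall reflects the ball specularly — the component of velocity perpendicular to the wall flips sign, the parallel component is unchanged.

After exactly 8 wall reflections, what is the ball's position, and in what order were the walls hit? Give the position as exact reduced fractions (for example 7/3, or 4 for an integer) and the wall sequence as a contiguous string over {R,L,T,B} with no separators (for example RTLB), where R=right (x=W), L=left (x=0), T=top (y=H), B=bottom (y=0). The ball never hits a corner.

Final position: (4,23/2)
Wall sequence: RBLRLRLR

1. t=3/2 → R at (4,1/2); v=(-2,-1)
2. t=1/2 → B at (3,0); v=(-2,1)
3. t=3/2 → L at (0,3/2); v=(2,1)
4. t=2 → R at (4,7/2); v=(-2,1)
5. t=2 → L at (0,11/2); v=(2,1)
6. t=2 → R at (4,15/2); v=(-2,1)
7. t=2 → L at (0,19/2); v=(2,1)
8. t=2 → R at (4,23/2); v=(-2,1)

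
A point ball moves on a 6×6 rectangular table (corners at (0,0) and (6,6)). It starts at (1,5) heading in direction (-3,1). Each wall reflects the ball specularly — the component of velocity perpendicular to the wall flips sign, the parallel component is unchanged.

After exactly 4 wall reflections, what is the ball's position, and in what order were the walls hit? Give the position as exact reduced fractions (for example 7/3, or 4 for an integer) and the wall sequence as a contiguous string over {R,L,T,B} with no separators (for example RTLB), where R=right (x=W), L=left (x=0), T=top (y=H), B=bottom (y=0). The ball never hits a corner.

1. t=1/3 → L at (0,16/3); v=(3,1)
2. t=2/3 → T at (2,6); v=(3,-1)
3. t=4/3 → R at (6,14/3); v=(-3,-1)
4. t=2 → L at (0,8/3); v=(3,-1)

Final position: (0,8/3)
Wall sequence: LTRL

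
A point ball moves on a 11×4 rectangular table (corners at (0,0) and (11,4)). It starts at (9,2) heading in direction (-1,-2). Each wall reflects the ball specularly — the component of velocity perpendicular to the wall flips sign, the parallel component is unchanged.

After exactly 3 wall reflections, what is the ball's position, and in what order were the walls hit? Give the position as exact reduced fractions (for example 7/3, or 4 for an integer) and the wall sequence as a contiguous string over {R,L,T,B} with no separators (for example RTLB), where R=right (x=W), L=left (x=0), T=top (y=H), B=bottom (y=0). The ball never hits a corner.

1. t=1 → B at (8,0); v=(-1,2)
2. t=2 → T at (6,4); v=(-1,-2)
3. t=2 → B at (4,0); v=(-1,2)

Final position: (4,0)
Wall sequence: BTB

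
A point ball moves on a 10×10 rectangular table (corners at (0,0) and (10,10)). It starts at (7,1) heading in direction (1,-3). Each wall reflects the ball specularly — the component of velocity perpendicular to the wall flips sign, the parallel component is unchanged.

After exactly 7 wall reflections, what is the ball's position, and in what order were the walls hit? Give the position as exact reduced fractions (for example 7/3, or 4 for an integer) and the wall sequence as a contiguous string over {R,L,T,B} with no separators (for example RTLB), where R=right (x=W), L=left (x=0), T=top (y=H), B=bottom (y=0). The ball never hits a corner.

Final position: (2/3,0)
Wall sequence: BRTBTLB

1. t=1/3 → B at (22/3,0); v=(1,3)
2. t=8/3 → R at (10,8); v=(-1,3)
3. t=2/3 → T at (28/3,10); v=(-1,-3)
4. t=10/3 → B at (6,0); v=(-1,3)
5. t=10/3 → T at (8/3,10); v=(-1,-3)
6. t=8/3 → L at (0,2); v=(1,-3)
7. t=2/3 → B at (2/3,0); v=(1,3)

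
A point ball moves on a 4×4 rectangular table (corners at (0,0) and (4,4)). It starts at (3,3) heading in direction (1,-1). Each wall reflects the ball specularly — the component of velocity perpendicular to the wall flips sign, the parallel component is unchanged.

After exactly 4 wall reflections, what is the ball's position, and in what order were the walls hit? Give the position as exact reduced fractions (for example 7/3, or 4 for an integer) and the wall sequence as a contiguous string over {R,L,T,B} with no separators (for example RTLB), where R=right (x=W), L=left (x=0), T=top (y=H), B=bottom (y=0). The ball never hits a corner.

Final position: (2,4)
Wall sequence: RBLT

1. t=1 → R at (4,2); v=(-1,-1)
2. t=2 → B at (2,0); v=(-1,1)
3. t=2 → L at (0,2); v=(1,1)
4. t=2 → T at (2,4); v=(1,-1)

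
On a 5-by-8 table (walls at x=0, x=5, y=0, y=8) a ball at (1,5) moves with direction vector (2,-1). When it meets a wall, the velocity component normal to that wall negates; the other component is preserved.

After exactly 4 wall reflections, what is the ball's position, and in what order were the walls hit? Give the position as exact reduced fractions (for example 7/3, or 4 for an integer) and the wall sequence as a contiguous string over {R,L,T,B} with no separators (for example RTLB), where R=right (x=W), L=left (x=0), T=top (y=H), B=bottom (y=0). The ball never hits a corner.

1. t=2 → R at (5,3); v=(-2,-1)
2. t=5/2 → L at (0,1/2); v=(2,-1)
3. t=1/2 → B at (1,0); v=(2,1)
4. t=2 → R at (5,2); v=(-2,1)

Final position: (5,2)
Wall sequence: RLBR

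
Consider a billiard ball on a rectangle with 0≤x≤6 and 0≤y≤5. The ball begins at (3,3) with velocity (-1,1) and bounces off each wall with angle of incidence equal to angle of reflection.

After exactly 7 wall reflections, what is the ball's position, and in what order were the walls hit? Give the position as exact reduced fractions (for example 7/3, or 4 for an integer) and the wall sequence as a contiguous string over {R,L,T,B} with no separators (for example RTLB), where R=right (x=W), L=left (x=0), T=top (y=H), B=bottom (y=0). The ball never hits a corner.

Final position: (2,0)
Wall sequence: TLBRTLB

1. t=2 → T at (1,5); v=(-1,-1)
2. t=1 → L at (0,4); v=(1,-1)
3. t=4 → B at (4,0); v=(1,1)
4. t=2 → R at (6,2); v=(-1,1)
5. t=3 → T at (3,5); v=(-1,-1)
6. t=3 → L at (0,2); v=(1,-1)
7. t=2 → B at (2,0); v=(1,1)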